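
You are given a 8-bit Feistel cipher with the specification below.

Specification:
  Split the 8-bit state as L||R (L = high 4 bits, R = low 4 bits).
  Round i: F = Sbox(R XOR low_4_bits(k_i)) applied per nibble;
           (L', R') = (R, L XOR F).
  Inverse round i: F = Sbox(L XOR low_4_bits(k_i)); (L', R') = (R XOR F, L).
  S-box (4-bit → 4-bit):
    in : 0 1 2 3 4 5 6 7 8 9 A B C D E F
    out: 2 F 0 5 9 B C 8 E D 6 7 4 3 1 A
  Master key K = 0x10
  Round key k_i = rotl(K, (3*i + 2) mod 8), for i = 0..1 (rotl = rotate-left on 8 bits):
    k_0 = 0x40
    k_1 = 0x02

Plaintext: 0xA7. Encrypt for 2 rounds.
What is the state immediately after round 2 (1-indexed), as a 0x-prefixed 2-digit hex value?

s_0 = plaintext = 0xA7
s_1 = Round(s_0, k_0) = 0x72
s_2 = Round(s_1, k_1) = 0x25

0x25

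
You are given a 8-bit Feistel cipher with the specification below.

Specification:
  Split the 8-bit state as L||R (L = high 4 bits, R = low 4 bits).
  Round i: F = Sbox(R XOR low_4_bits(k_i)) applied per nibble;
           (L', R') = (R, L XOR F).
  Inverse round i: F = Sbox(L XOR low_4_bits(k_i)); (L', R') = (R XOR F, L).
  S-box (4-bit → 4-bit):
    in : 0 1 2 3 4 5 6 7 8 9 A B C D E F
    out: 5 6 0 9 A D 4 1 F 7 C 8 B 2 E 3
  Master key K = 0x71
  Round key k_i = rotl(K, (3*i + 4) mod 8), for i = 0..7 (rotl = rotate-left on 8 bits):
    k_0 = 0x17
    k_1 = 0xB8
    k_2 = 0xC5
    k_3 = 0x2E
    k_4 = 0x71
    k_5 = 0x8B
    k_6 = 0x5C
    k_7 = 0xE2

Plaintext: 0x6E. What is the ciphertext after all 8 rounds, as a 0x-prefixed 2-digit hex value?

0xD6

s_0 = plaintext = 0x6E
s_1 = Round(s_0, k_0) = 0xE1
s_2 = Round(s_1, k_1) = 0x19
s_3 = Round(s_2, k_2) = 0x9A
s_4 = Round(s_3, k_3) = 0xA3
s_5 = Round(s_4, k_4) = 0x3A
s_6 = Round(s_5, k_5) = 0xA5
s_7 = Round(s_6, k_6) = 0x5D
s_8 = Round(s_7, k_7) = 0xD6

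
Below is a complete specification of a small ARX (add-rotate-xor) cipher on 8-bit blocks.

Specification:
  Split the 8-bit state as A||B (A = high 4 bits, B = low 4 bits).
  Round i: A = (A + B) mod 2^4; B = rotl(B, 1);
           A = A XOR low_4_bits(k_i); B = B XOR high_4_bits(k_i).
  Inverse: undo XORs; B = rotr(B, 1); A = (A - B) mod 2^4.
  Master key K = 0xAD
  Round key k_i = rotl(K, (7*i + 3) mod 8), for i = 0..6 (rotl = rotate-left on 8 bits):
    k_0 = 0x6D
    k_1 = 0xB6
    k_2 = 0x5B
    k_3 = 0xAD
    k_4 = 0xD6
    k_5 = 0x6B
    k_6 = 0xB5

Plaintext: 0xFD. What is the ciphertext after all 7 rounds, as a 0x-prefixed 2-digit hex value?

0xD0

s_0 = plaintext = 0xFD
s_1 = Round(s_0, k_0) = 0x1D
s_2 = Round(s_1, k_1) = 0x80
s_3 = Round(s_2, k_2) = 0x35
s_4 = Round(s_3, k_3) = 0x50
s_5 = Round(s_4, k_4) = 0x3D
s_6 = Round(s_5, k_5) = 0xBD
s_7 = Round(s_6, k_6) = 0xD0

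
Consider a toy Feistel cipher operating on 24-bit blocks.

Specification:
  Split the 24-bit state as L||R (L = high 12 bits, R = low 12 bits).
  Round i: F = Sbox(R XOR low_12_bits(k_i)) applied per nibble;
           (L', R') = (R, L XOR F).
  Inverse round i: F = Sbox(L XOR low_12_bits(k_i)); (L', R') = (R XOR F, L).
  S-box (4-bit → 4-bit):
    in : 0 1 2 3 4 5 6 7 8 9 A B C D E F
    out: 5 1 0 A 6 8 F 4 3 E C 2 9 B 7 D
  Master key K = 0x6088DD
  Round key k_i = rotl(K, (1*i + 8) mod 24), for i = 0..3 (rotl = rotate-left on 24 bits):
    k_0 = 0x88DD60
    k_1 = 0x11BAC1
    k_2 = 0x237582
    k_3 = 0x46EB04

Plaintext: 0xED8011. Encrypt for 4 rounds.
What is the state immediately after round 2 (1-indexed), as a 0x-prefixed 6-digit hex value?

s_0 = plaintext = 0xED8011
s_1 = Round(s_0, k_0) = 0x011599
s_2 = Round(s_1, k_1) = 0x599D92
s_3 = Round(s_2, k_2) = 0xD9268C
s_4 = Round(s_3, k_3) = 0x68C6A1

0x599D92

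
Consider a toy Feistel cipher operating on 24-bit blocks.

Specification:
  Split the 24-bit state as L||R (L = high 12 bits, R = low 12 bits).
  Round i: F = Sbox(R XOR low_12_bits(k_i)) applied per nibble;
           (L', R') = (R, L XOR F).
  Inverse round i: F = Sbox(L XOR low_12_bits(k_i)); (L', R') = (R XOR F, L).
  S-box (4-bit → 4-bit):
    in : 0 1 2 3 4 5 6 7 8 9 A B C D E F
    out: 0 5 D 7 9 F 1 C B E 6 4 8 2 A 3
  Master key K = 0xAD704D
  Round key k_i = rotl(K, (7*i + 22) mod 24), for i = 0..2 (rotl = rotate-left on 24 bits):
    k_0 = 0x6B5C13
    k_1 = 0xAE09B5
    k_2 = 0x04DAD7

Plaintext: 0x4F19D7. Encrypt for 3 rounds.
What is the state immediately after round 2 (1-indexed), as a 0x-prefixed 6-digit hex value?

s_0 = plaintext = 0x4F19D7
s_1 = Round(s_0, k_0) = 0x9D7B78
s_2 = Round(s_1, k_1) = 0xB78455
s_3 = Round(s_2, k_2) = 0x4551C5

0xB78455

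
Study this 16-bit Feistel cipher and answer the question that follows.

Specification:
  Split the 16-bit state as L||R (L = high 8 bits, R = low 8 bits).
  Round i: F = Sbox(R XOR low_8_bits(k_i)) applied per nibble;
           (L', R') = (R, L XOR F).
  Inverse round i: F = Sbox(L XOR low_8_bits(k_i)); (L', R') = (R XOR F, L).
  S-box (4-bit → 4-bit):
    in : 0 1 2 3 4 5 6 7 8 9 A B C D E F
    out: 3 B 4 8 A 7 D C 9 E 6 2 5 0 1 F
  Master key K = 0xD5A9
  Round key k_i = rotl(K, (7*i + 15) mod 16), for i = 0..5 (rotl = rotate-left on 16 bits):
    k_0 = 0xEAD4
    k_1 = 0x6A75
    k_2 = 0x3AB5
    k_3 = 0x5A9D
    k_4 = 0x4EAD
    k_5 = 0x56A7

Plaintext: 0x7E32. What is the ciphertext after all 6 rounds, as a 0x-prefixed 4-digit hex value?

s_0 = plaintext = 0x7E32
s_1 = Round(s_0, k_0) = 0x3263
s_2 = Round(s_1, k_1) = 0x638F
s_3 = Round(s_2, k_2) = 0x8FE5
s_4 = Round(s_3, k_3) = 0xE546
s_5 = Round(s_4, k_4) = 0x46F7
s_6 = Round(s_5, k_5) = 0xF735

0xF735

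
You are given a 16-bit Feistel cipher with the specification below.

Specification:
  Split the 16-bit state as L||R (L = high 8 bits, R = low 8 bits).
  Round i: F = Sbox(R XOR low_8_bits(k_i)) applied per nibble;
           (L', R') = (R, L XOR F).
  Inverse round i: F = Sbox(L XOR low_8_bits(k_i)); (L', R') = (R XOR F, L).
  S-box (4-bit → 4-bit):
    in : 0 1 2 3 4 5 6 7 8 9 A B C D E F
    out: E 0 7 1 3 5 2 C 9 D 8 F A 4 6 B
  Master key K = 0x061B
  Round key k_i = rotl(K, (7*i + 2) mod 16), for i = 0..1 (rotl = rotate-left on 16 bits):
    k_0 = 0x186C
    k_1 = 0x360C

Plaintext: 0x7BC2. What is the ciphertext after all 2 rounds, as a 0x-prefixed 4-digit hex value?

s_0 = plaintext = 0x7BC2
s_1 = Round(s_0, k_0) = 0xC2FD
s_2 = Round(s_1, k_1) = 0xFD72

0xFD72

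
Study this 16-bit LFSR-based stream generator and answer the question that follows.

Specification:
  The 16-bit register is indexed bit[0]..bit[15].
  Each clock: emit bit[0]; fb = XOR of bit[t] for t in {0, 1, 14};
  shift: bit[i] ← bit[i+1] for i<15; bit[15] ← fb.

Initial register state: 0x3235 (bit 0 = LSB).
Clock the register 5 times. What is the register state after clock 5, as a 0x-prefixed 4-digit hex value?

0x1991

reg_0 = 0x3235
clock 1: out=1, reg = 0x991A
clock 2: out=0, reg = 0xCC8D
clock 3: out=1, reg = 0x6646
clock 4: out=0, reg = 0x3323
clock 5: out=1, reg = 0x1991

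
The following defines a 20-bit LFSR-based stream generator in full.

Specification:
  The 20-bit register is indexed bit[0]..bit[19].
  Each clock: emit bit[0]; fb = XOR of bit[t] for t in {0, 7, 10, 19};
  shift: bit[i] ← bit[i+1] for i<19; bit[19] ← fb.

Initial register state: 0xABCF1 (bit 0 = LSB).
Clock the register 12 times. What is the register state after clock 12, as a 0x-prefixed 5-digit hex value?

reg_0 = 0xABCF1
clock 1: out=1, reg = 0x55E78
clock 2: out=0, reg = 0xAAF3C
clock 3: out=0, reg = 0x5579E
clock 4: out=0, reg = 0x2ABCF
clock 5: out=1, reg = 0x155E7
clock 6: out=1, reg = 0x8AAF3
clock 7: out=1, reg = 0xC5579
clock 8: out=1, reg = 0xE2ABC
clock 9: out=0, reg = 0x7155E
clock 10: out=0, reg = 0xB8AAF
clock 11: out=1, reg = 0xDC557
clock 12: out=1, reg = 0xEE2AB

0xEE2AB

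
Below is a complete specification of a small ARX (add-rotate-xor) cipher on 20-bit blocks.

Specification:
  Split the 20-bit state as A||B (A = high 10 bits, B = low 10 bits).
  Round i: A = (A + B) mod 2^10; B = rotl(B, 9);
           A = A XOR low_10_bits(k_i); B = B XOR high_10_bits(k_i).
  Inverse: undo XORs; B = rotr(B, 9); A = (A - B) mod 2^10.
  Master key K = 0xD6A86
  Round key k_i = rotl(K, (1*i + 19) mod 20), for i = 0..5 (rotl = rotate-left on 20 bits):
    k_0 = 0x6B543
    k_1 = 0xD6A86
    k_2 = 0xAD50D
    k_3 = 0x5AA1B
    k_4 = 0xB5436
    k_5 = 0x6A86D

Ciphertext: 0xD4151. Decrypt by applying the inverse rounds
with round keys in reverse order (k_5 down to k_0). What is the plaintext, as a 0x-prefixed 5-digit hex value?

0x7BD40

s_0 = ciphertext = 0xD4151
s_1 = InvRound(s_0, k_5) = 0x51DF6
s_2 = InvRound(s_1, k_4) = 0xCAA47
s_3 = InvRound(s_2, k_3) = 0xB5A5B
s_4 = InvRound(s_3, k_2) = 0x7FDDC
s_5 = InvRound(s_4, k_1) = 0x9B10D
s_6 = InvRound(s_5, k_0) = 0x7BD40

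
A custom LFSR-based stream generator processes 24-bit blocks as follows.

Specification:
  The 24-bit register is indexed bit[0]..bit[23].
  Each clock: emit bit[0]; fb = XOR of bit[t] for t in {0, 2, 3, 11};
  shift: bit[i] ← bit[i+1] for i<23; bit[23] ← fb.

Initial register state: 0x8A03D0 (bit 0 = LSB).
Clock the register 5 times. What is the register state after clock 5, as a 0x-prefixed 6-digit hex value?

reg_0 = 0x8A03D0
clock 1: out=0, reg = 0x4501E8
clock 2: out=0, reg = 0xA280F4
clock 3: out=0, reg = 0xD1407A
clock 4: out=0, reg = 0xE8A03D
clock 5: out=1, reg = 0xF4501E

0xF4501E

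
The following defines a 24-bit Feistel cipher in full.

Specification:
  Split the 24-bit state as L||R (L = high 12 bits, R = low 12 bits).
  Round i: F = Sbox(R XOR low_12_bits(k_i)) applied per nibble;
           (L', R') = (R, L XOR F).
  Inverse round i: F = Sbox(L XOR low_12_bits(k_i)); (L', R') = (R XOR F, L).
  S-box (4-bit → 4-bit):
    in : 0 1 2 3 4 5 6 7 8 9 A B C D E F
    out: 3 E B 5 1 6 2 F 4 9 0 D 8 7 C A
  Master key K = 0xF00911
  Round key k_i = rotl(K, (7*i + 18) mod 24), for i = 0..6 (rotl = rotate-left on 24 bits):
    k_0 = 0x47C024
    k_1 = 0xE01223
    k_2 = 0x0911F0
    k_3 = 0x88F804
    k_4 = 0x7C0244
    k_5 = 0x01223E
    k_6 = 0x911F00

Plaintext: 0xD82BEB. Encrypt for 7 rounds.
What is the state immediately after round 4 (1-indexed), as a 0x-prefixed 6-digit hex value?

s_0 = plaintext = 0xD82BEB
s_1 = Round(s_0, k_0) = 0xBEB008
s_2 = Round(s_1, k_1) = 0x008056
s_3 = Round(s_2, k_2) = 0x056E0A
s_4 = Round(s_3, k_3) = 0xE0A26A
s_5 = Round(s_4, k_4) = 0x26ADB6
s_6 = Round(s_5, k_5) = 0xDB682E
s_7 = Round(s_6, k_6) = 0x82E20A

0xE0A26A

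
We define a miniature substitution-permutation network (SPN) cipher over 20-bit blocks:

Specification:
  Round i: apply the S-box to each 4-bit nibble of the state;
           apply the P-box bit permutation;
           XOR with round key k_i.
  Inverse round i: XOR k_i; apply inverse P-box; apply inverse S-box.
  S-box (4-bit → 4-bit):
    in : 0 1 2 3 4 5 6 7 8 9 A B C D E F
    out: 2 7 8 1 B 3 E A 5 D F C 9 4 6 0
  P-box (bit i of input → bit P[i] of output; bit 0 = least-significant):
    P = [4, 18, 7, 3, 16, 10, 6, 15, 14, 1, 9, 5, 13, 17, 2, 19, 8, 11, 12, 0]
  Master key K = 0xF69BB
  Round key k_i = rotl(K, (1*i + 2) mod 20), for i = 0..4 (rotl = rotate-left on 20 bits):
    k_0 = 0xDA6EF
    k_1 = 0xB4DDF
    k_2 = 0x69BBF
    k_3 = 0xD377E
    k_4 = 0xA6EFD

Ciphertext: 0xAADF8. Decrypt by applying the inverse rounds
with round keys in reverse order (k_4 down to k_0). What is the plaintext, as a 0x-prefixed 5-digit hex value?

0x2E625

s_0 = ciphertext = 0xAADF8
s_1 = InvRound(s_0, k_4) = 0xCD82F
s_2 = InvRound(s_1, k_3) = 0x438A3
s_3 = InvRound(s_2, k_2) = 0x31D2C
s_4 = InvRound(s_3, k_1) = 0xB24D8
s_5 = InvRound(s_4, k_0) = 0x2E625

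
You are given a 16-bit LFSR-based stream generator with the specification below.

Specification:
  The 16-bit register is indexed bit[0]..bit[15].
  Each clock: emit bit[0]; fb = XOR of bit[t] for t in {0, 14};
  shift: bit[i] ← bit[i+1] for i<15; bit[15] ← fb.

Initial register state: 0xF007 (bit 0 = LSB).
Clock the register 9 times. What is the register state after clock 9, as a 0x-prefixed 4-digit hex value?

reg_0 = 0xF007
clock 1: out=1, reg = 0x7803
clock 2: out=1, reg = 0x3C01
clock 3: out=1, reg = 0x9E00
clock 4: out=0, reg = 0x4F00
clock 5: out=0, reg = 0xA780
clock 6: out=0, reg = 0x53C0
clock 7: out=0, reg = 0xA9E0
clock 8: out=0, reg = 0x54F0
clock 9: out=0, reg = 0xAA78

0xAA78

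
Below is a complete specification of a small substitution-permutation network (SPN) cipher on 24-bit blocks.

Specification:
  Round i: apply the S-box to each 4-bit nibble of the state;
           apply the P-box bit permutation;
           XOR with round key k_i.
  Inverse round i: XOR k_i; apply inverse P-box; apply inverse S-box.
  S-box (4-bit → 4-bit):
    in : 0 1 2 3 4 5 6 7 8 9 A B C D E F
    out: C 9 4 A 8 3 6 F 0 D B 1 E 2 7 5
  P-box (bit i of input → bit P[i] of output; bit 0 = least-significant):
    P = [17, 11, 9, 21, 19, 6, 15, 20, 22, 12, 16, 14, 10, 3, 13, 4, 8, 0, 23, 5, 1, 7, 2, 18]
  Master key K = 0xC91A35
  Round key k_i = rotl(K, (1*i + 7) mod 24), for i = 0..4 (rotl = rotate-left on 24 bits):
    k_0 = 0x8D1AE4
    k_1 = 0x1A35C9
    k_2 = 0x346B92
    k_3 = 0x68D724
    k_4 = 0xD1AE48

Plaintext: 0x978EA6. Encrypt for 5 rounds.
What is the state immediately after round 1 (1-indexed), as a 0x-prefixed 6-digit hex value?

0x500183

s_0 = plaintext = 0x978EA6
s_1 = Round(s_0, k_0) = 0x500183
s_2 = Round(s_1, k_1) = 0xFA5D7B
s_3 = Round(s_2, k_2) = 0x2EFEFD
s_4 = Round(s_3, k_3) = 0xA16A21
s_5 = Round(s_4, k_4) = 0xB75FE2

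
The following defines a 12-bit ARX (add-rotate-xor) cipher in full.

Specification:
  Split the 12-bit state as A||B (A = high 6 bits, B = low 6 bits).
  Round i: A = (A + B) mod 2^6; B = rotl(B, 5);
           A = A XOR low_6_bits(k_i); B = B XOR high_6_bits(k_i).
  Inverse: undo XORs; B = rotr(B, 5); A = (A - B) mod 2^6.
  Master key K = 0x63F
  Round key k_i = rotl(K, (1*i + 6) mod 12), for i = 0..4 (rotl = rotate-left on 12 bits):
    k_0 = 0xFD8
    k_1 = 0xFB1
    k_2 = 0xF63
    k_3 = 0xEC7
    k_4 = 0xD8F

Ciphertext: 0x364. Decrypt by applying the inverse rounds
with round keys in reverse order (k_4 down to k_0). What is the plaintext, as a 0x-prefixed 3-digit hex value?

0xB9C

s_0 = ciphertext = 0x364
s_1 = InvRound(s_0, k_4) = 0x7A4
s_2 = InvRound(s_1, k_3) = 0x6FE
s_3 = InvRound(s_2, k_2) = 0xC86
s_4 = InvRound(s_3, k_1) = 0x4B1
s_5 = InvRound(s_4, k_0) = 0xB9C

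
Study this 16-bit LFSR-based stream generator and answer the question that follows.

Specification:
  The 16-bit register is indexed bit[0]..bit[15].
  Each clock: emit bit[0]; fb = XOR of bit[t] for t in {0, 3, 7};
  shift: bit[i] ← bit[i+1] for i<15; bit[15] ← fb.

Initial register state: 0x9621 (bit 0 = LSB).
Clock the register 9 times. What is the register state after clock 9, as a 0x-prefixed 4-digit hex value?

reg_0 = 0x9621
clock 1: out=1, reg = 0xCB10
clock 2: out=0, reg = 0x6588
clock 3: out=0, reg = 0x32C4
clock 4: out=0, reg = 0x9962
clock 5: out=0, reg = 0x4CB1
clock 6: out=1, reg = 0x2658
clock 7: out=0, reg = 0x932C
clock 8: out=0, reg = 0xC996
clock 9: out=0, reg = 0xE4CB

0xE4CB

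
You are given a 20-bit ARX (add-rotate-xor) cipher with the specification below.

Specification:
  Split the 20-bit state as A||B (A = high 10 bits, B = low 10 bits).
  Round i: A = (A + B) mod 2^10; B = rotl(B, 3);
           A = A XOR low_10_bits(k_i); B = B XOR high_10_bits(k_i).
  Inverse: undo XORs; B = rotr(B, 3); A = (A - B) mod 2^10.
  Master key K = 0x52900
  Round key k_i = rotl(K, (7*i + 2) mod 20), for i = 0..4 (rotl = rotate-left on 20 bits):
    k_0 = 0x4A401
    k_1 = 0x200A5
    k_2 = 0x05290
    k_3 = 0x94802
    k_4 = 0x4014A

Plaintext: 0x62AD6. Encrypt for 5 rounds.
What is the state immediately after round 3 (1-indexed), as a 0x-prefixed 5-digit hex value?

s_0 = plaintext = 0x62AD6
s_1 = Round(s_0, k_0) = 0x1879C
s_2 = Round(s_1, k_1) = 0xD6067
s_3 = Round(s_2, k_2) = 0x4BF2C
s_4 = Round(s_3, k_3) = 0x16734
s_5 = Round(s_4, k_4) = 0xB1CA6

0x4BF2C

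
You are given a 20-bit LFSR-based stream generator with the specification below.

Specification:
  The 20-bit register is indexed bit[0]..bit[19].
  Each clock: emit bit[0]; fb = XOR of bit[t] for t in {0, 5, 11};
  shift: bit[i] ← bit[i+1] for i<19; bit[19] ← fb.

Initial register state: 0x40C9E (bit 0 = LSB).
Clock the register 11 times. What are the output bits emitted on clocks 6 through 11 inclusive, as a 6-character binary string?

reg_0 = 0x40C9E
clock 1: out=0, reg = 0xA064F
clock 2: out=1, reg = 0xD0327
clock 3: out=1, reg = 0x68193
clock 4: out=1, reg = 0xB40C9
clock 5: out=1, reg = 0xDA064
clock 6: out=0, reg = 0xED032
clock 7: out=0, reg = 0xF6819
clock 8: out=1, reg = 0x7B40C
clock 9: out=0, reg = 0x3DA06
clock 10: out=0, reg = 0x9ED03
clock 11: out=1, reg = 0x4F681

001001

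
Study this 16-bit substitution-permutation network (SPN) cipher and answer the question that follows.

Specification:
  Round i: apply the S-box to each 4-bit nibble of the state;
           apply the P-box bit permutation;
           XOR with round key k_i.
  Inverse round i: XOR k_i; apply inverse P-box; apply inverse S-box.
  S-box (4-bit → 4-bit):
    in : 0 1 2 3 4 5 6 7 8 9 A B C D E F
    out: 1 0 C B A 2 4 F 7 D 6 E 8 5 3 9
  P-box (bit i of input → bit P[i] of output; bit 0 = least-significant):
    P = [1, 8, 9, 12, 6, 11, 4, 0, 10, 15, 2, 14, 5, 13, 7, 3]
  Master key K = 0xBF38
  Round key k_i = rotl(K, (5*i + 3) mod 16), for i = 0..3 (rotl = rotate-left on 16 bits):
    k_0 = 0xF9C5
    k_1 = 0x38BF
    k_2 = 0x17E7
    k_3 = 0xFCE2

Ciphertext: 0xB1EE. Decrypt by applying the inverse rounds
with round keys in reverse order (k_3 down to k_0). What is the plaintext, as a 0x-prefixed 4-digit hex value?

s_0 = ciphertext = 0xB1EE
s_1 = InvRound(s_0, k_3) = 0xC955
s_2 = InvRound(s_1, k_2) = 0xD3A9
s_3 = InvRound(s_2, k_1) = 0x5BA8
s_4 = InvRound(s_3, k_0) = 0x3AF6

0x3AF6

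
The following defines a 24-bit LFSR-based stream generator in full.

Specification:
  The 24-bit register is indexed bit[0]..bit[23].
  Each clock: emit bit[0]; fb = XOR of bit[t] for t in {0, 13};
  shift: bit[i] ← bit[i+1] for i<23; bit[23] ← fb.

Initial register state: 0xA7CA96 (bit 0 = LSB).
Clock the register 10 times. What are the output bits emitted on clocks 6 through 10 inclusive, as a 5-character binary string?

reg_0 = 0xA7CA96
clock 1: out=0, reg = 0x53E54B
clock 2: out=1, reg = 0x29F2A5
clock 3: out=1, reg = 0x14F952
clock 4: out=0, reg = 0x8A7CA9
clock 5: out=1, reg = 0x453E54
clock 6: out=0, reg = 0xA29F2A
clock 7: out=0, reg = 0x514F95
clock 8: out=1, reg = 0xA8A7CA
clock 9: out=0, reg = 0xD453E5
clock 10: out=1, reg = 0xEA29F2

00101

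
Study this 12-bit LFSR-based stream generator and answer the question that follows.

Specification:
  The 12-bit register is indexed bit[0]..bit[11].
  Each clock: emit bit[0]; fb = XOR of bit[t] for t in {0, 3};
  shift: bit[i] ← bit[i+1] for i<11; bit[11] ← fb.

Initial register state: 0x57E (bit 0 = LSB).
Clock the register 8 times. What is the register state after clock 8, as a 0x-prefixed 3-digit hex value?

reg_0 = 0x57E
clock 1: out=0, reg = 0xABF
clock 2: out=1, reg = 0x55F
clock 3: out=1, reg = 0x2AF
clock 4: out=1, reg = 0x157
clock 5: out=1, reg = 0x8AB
clock 6: out=1, reg = 0x455
clock 7: out=1, reg = 0xA2A
clock 8: out=0, reg = 0xD15

0xD15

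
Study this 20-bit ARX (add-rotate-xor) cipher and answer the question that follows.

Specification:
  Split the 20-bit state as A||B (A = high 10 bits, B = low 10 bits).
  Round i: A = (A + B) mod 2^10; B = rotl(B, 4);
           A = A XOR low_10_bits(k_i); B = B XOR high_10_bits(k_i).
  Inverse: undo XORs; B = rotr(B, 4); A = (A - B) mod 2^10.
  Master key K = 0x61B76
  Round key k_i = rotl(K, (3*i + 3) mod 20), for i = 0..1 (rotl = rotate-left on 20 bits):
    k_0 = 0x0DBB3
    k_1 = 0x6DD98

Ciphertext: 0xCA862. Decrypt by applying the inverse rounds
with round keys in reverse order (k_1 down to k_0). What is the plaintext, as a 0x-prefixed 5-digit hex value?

s_0 = ciphertext = 0xCA862
s_1 = InvRound(s_0, k_1) = 0x5555D
s_2 = InvRound(s_1, k_0) = 0x042D6

0x042D6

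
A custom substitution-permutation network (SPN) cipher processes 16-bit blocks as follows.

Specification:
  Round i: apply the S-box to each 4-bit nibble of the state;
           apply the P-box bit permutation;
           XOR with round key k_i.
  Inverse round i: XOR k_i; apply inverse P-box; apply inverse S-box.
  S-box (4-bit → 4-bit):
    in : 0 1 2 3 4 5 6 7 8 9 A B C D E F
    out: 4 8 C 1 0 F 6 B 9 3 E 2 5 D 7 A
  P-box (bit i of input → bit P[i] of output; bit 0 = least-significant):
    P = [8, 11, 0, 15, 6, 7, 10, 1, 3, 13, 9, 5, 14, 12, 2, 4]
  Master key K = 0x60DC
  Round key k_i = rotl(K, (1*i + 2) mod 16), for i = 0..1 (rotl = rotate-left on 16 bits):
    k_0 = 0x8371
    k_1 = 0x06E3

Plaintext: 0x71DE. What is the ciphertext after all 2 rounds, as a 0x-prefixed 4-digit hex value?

0xE0FE

s_0 = plaintext = 0x71DE
s_1 = Round(s_0, k_0) = 0xDE02
s_2 = Round(s_1, k_1) = 0xE0FE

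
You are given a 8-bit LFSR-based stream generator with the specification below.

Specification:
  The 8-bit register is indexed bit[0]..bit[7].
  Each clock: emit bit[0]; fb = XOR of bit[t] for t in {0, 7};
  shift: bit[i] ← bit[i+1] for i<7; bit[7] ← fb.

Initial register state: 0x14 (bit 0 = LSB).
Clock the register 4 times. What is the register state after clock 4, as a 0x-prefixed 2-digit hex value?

0xC1

reg_0 = 0x14
clock 1: out=0, reg = 0x0A
clock 2: out=0, reg = 0x05
clock 3: out=1, reg = 0x82
clock 4: out=0, reg = 0xC1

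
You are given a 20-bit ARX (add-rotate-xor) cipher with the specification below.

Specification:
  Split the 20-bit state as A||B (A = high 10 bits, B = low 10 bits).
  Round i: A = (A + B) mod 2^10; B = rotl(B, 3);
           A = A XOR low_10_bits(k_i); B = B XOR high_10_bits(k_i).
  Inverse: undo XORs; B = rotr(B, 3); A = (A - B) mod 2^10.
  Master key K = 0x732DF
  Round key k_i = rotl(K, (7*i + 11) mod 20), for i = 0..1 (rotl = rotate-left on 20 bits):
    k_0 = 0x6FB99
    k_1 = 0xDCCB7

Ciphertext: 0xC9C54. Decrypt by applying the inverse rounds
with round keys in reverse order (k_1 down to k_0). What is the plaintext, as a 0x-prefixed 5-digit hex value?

s_0 = ciphertext = 0xC9C54
s_1 = InvRound(s_0, k_1) = 0xEB3E4
s_2 = InvRound(s_1, k_0) = 0xBA94B

0xBA94B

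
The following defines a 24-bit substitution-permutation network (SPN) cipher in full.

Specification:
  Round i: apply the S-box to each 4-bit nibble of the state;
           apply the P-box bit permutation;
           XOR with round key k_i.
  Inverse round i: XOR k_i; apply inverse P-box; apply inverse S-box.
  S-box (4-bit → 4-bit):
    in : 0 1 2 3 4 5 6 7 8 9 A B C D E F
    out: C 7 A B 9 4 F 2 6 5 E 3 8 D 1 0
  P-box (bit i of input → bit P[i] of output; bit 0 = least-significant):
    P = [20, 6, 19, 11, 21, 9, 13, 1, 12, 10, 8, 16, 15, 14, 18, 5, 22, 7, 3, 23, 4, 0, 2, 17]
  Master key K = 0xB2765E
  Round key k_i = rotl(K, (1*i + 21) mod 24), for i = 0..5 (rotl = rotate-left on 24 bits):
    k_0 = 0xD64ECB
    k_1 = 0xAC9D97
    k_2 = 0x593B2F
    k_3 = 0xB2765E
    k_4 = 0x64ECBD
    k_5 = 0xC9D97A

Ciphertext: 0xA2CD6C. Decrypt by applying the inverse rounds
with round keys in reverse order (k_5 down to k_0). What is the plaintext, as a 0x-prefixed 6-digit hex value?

s_0 = ciphertext = 0xA2CD6C
s_1 = InvRound(s_0, k_5) = 0xDEF345
s_2 = InvRound(s_1, k_4) = 0x4AC1B6
s_3 = InvRound(s_2, k_3) = 0xF64111
s_4 = InvRound(s_3, k_2) = 0xD0A460
s_5 = InvRound(s_4, k_1) = 0x1B09D6
s_6 = InvRound(s_5, k_0) = 0x1D8A75

0x1D8A75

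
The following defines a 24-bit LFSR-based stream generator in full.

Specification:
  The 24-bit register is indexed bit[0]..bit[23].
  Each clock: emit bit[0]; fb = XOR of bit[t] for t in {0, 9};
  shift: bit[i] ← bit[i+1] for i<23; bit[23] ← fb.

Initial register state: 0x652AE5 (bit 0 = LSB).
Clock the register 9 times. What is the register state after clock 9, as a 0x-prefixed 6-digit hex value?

0x383295

reg_0 = 0x652AE5
clock 1: out=1, reg = 0x329572
clock 2: out=0, reg = 0x194AB9
clock 3: out=1, reg = 0x0CA55C
clock 4: out=0, reg = 0x0652AE
clock 5: out=0, reg = 0x832957
clock 6: out=1, reg = 0xC194AB
clock 7: out=1, reg = 0xE0CA55
clock 8: out=1, reg = 0x70652A
clock 9: out=0, reg = 0x383295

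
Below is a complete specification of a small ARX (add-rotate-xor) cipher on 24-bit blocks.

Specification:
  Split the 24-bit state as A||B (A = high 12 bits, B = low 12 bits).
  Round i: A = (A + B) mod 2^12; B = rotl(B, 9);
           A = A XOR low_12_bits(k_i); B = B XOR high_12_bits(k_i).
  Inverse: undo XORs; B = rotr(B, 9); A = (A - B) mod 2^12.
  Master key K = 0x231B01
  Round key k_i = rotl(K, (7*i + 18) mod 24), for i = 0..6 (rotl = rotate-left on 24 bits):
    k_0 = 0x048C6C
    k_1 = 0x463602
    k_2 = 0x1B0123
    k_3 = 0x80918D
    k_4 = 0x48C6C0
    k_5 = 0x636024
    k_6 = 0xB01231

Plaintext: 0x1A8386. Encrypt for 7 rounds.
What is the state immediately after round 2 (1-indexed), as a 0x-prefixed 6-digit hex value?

s_0 = plaintext = 0x1A8386
s_1 = Round(s_0, k_0) = 0x942C38
s_2 = Round(s_1, k_1) = 0x3785E4
s_3 = Round(s_2, k_2) = 0x87F90C
s_4 = Round(s_3, k_3) = 0x006128
s_5 = Round(s_4, k_4) = 0x7EE4A9
s_6 = Round(s_5, k_5) = 0xCB34A3
s_7 = Round(s_6, k_6) = 0x367D95

0x3785E4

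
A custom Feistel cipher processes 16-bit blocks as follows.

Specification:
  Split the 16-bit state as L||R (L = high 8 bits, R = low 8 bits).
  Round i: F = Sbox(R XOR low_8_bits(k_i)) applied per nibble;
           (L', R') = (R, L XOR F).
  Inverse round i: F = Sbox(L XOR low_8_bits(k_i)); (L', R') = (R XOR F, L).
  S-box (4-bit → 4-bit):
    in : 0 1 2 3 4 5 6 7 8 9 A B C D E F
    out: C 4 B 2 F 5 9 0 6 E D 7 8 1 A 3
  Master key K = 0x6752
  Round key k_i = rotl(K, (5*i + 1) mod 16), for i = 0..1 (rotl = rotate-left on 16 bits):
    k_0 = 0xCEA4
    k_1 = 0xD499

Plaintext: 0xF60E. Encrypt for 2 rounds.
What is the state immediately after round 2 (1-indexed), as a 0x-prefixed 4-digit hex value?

s_0 = plaintext = 0xF60E
s_1 = Round(s_0, k_0) = 0x0E2B
s_2 = Round(s_1, k_1) = 0x2B75

0x2B75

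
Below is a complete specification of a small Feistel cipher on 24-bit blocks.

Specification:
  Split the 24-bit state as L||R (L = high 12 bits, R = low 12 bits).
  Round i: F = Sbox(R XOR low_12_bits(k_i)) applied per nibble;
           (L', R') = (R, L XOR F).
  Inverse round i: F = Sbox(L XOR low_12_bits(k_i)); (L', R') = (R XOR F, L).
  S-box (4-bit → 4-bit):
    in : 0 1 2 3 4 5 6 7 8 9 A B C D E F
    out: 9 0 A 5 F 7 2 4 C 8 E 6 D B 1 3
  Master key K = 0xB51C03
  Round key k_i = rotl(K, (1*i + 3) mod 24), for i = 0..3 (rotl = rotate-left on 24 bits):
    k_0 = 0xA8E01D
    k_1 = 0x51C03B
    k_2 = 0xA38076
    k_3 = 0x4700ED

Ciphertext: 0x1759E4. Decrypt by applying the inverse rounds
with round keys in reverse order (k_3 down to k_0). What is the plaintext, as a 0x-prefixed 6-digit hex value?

0x9B619B

s_0 = ciphertext = 0x1759E4
s_1 = InvRound(s_0, k_3) = 0x968175
s_2 = InvRound(s_1, k_2) = 0x974968
s_3 = InvRound(s_2, k_1) = 0x19B974
s_4 = InvRound(s_3, k_0) = 0x9B619B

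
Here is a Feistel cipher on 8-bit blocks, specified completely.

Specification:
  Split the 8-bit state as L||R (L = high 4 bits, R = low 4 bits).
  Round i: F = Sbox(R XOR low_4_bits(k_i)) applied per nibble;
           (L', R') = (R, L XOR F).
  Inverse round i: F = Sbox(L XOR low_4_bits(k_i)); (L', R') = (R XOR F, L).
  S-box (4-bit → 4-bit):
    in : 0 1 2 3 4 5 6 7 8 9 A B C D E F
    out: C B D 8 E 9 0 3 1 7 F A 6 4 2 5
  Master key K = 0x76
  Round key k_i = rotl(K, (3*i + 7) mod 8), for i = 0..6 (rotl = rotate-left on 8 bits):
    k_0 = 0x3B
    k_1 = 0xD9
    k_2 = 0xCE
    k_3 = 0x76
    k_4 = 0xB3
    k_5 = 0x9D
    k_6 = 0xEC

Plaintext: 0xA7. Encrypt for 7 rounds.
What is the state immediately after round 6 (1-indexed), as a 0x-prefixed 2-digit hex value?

s_0 = plaintext = 0xA7
s_1 = Round(s_0, k_0) = 0x7C
s_2 = Round(s_1, k_1) = 0xCE
s_3 = Round(s_2, k_2) = 0xE0
s_4 = Round(s_3, k_3) = 0x0E
s_5 = Round(s_4, k_4) = 0xE4
s_6 = Round(s_5, k_5) = 0x49
s_7 = Round(s_6, k_6) = 0x9D

0x49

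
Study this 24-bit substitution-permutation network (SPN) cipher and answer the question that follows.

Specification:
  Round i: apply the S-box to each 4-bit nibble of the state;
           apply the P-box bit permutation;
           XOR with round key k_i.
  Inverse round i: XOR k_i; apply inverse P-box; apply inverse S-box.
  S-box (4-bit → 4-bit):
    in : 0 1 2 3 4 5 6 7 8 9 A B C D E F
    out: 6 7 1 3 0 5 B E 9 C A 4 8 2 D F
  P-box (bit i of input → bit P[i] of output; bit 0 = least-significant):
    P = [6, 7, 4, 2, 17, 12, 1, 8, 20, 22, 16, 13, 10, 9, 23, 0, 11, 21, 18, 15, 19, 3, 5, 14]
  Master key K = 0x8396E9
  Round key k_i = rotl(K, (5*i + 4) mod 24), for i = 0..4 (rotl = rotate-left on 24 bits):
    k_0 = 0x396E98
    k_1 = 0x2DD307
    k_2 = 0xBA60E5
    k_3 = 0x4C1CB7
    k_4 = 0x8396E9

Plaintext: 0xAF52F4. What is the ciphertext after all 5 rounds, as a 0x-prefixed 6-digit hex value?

s_0 = plaintext = 0xAF52F4
s_1 = Round(s_0, k_0) = 0x8FB392
s_2 = Round(s_1, k_1) = 0xD11A45
s_3 = Round(s_2, k_2) = 0x5E4EBD
s_4 = Round(s_3, k_3) = 0x51B415
s_5 = Round(s_4, k_4) = 0x2D8E9B

0x2D8E9B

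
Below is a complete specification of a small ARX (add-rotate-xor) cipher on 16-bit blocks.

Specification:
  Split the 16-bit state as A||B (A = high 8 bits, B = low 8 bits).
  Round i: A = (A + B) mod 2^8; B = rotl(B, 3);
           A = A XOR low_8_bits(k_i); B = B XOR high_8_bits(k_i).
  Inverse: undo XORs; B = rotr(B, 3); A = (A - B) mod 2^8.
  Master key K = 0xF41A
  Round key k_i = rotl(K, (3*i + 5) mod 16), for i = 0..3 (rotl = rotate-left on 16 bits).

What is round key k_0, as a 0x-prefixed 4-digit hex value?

0x835E

K = 0xF41A
k_0 = rotl(K, (3*0+5) mod 16) = rotl(K, 5) = 0x835E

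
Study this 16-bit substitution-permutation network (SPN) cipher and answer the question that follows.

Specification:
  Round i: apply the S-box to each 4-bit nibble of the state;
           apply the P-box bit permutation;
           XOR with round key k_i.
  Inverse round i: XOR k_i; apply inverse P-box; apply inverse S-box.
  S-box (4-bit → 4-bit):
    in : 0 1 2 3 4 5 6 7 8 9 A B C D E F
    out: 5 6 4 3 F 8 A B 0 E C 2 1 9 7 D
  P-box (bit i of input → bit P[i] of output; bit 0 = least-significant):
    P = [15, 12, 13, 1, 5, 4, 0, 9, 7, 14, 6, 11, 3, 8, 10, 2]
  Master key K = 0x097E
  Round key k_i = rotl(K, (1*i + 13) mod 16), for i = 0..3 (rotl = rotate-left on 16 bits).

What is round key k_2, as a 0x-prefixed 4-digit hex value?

0x04BF

K = 0x097E
k_0 = rotl(K, (1*0+13) mod 16) = rotl(K, 13) = 0xC12F
k_1 = rotl(K, (1*1+13) mod 16) = rotl(K, 14) = 0x825F
k_2 = rotl(K, (1*2+13) mod 16) = rotl(K, 15) = 0x04BF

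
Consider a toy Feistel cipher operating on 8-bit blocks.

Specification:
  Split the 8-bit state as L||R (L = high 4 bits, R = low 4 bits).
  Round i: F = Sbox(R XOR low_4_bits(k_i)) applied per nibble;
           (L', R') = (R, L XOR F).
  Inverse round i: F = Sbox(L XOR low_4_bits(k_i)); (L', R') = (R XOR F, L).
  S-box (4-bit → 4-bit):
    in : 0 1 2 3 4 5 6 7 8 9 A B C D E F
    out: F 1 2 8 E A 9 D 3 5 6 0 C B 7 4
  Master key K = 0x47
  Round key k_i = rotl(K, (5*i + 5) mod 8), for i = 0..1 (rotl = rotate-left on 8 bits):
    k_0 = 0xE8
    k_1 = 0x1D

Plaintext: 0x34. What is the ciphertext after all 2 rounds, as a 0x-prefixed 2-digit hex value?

s_0 = plaintext = 0x34
s_1 = Round(s_0, k_0) = 0x4F
s_2 = Round(s_1, k_1) = 0xF6

0xF6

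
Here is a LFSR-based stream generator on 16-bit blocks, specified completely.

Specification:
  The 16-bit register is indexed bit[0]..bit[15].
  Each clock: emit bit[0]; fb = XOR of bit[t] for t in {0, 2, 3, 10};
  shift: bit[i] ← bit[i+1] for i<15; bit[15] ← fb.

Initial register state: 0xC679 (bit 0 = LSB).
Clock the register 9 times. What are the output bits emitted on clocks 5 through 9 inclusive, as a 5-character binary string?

reg_0 = 0xC679
clock 1: out=1, reg = 0xE33C
clock 2: out=0, reg = 0x719E
clock 3: out=0, reg = 0x38CF
clock 4: out=1, reg = 0x9C67
clock 5: out=1, reg = 0xCE33
clock 6: out=1, reg = 0x6719
clock 7: out=1, reg = 0xB38C
clock 8: out=0, reg = 0x59C6
clock 9: out=0, reg = 0xACE3

11100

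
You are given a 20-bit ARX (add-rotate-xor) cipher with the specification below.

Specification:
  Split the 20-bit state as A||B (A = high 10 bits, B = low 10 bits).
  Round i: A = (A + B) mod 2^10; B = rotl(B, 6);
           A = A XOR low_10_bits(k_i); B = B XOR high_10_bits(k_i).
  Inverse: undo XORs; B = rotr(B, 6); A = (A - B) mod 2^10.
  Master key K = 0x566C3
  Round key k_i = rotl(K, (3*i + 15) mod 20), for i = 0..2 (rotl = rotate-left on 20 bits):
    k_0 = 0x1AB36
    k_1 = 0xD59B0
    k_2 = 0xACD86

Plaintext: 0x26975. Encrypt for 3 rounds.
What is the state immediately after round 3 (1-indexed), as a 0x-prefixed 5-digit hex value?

s_0 = plaintext = 0x26975
s_1 = Round(s_0, k_0) = 0x4E53D
s_2 = Round(s_1, k_1) = 0xF1805
s_3 = Round(s_2, k_2) = 0x937F3

0x937F3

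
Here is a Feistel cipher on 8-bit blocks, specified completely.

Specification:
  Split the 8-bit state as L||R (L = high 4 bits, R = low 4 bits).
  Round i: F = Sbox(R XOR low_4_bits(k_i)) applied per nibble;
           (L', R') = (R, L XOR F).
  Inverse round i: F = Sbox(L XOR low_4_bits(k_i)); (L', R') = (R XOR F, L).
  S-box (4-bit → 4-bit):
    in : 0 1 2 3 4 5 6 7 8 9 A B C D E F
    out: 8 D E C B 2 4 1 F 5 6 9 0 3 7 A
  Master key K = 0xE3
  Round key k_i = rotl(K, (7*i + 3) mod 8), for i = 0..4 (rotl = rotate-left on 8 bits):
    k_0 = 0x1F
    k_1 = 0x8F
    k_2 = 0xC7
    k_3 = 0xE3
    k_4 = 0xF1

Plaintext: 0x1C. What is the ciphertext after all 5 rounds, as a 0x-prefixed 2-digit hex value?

s_0 = plaintext = 0x1C
s_1 = Round(s_0, k_0) = 0xCD
s_2 = Round(s_1, k_1) = 0xD2
s_3 = Round(s_2, k_2) = 0x2F
s_4 = Round(s_3, k_3) = 0xF2
s_5 = Round(s_4, k_4) = 0x23

0x23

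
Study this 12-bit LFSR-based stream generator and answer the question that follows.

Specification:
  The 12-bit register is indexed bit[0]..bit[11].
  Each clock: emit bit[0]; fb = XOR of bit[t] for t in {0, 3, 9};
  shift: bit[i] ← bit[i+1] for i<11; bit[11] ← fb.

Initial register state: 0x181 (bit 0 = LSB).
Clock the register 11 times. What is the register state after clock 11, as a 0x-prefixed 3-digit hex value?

0x0F2

reg_0 = 0x181
clock 1: out=1, reg = 0x8C0
clock 2: out=0, reg = 0x460
clock 3: out=0, reg = 0x230
clock 4: out=0, reg = 0x918
clock 5: out=0, reg = 0xC8C
clock 6: out=0, reg = 0xE46
clock 7: out=0, reg = 0xF23
clock 8: out=1, reg = 0x791
clock 9: out=1, reg = 0x3C8
clock 10: out=0, reg = 0x1E4
clock 11: out=0, reg = 0x0F2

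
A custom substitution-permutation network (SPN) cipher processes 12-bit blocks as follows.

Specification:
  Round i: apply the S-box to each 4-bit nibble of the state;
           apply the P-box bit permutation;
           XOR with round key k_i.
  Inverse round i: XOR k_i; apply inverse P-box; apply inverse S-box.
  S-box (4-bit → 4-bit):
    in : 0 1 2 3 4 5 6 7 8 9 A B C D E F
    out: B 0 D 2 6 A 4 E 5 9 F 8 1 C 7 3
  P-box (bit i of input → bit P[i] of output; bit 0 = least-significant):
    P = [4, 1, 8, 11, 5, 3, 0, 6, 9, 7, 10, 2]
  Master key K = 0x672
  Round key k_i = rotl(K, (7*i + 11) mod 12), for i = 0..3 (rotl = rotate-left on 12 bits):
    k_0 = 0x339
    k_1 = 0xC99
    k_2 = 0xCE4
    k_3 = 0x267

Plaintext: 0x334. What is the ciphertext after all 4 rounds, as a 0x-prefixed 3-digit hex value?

s_0 = plaintext = 0x334
s_1 = Round(s_0, k_0) = 0x2B3
s_2 = Round(s_1, k_1) = 0xADF
s_3 = Round(s_2, k_2) = 0xA33
s_4 = Round(s_3, k_3) = 0x4E9

0x4E9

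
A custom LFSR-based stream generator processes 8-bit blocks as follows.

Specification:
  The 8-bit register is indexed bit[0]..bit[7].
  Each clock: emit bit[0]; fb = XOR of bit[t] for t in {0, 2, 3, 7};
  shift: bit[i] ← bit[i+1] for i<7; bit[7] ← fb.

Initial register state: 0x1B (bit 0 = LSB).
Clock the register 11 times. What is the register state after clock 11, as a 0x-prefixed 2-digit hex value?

0xE9

reg_0 = 0x1B
clock 1: out=1, reg = 0x0D
clock 2: out=1, reg = 0x86
clock 3: out=0, reg = 0x43
clock 4: out=1, reg = 0xA1
clock 5: out=1, reg = 0x50
clock 6: out=0, reg = 0x28
clock 7: out=0, reg = 0x94
clock 8: out=0, reg = 0x4A
clock 9: out=0, reg = 0xA5
clock 10: out=1, reg = 0xD2
clock 11: out=0, reg = 0xE9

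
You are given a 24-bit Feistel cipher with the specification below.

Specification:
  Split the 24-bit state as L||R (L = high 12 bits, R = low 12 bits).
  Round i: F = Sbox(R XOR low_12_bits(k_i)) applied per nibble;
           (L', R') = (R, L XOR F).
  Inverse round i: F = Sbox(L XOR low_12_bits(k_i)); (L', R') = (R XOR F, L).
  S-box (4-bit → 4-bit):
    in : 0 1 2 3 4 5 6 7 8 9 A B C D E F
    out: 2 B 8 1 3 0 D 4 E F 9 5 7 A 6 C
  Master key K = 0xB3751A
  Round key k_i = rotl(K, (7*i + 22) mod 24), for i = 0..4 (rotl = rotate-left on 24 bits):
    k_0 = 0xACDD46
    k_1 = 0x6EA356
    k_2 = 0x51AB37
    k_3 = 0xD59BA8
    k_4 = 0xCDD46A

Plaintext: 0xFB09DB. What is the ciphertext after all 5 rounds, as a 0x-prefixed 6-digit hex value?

s_0 = plaintext = 0xFB09DB
s_1 = Round(s_0, k_0) = 0x9DBC4A
s_2 = Round(s_1, k_1) = 0xC4A56C
s_3 = Round(s_2, k_2) = 0x56CA4F
s_4 = Round(s_3, k_3) = 0xA4FE08
s_5 = Round(s_4, k_4) = 0xE08397

0xE08397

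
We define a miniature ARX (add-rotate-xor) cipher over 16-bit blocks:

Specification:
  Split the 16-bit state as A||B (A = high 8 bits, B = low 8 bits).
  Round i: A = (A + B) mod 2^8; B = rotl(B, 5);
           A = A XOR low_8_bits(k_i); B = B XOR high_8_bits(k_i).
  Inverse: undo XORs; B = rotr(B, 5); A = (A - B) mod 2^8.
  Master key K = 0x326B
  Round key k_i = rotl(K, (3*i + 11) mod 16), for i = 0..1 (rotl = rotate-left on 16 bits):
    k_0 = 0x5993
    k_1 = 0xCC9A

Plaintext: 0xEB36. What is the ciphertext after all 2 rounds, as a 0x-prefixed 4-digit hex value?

0xCB3F

s_0 = plaintext = 0xEB36
s_1 = Round(s_0, k_0) = 0xB29F
s_2 = Round(s_1, k_1) = 0xCB3F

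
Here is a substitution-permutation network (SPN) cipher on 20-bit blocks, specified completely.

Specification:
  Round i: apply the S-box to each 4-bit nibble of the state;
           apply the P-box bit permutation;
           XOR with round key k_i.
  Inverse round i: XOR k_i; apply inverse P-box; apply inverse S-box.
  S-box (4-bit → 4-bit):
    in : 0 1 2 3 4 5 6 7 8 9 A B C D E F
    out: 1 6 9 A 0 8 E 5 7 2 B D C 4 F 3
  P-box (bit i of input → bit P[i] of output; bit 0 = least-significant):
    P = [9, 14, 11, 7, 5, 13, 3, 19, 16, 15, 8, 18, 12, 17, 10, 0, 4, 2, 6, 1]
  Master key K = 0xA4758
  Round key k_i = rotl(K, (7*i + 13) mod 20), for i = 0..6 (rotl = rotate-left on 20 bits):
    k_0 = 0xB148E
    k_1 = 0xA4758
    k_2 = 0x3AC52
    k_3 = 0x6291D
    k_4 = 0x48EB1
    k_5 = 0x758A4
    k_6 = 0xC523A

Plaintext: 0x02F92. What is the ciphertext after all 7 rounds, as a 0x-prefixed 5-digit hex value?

0x0E2BF

s_0 = plaintext = 0x02F92
s_1 = Round(s_0, k_0) = 0xAA61F
s_2 = Round(s_1, k_1) = 0xCB447
s_3 = Round(s_2, k_2) = 0x3B211
s_4 = Round(s_3, k_3) = 0x35512
s_5 = Round(s_4, k_4) = 0x0AC3E
s_6 = Round(s_5, k_5) = 0x92335
s_7 = Round(s_6, k_6) = 0x0E2BF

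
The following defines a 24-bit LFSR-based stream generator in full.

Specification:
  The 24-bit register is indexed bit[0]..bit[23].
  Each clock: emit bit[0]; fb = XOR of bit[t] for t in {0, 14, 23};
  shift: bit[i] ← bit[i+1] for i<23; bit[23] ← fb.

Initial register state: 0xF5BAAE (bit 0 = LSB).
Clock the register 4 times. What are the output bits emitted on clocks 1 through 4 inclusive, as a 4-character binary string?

reg_0 = 0xF5BAAE
clock 1: out=0, reg = 0xFADD57
clock 2: out=1, reg = 0xFD6EAB
clock 3: out=1, reg = 0xFEB755
clock 4: out=1, reg = 0x7F5BAA

0111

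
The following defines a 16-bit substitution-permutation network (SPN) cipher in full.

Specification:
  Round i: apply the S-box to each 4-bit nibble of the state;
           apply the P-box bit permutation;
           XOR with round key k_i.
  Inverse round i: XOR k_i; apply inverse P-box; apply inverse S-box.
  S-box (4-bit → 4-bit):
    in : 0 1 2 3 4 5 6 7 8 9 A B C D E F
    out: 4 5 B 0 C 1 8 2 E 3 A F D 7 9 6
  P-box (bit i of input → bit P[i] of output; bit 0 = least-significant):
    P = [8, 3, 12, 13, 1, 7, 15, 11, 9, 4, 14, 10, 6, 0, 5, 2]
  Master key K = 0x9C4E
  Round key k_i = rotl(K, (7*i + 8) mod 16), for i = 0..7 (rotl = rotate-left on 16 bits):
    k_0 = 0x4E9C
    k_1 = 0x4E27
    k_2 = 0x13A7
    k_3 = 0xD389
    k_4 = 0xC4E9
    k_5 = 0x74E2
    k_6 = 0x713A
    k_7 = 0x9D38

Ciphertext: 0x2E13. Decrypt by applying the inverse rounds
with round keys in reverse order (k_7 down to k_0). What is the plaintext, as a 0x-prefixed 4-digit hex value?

s_0 = ciphertext = 0x2E13
s_1 = InvRound(s_0, k_7) = 0xF51B
s_2 = InvRound(s_1, k_6) = 0xF603
s_3 = InvRound(s_2, k_5) = 0xD5F3
s_4 = InvRound(s_3, k_4) = 0x375D
s_5 = InvRound(s_4, k_3) = 0xE8F6
s_6 = InvRound(s_5, k_2) = 0x9D4C
s_7 = InvRound(s_6, k_1) = 0xD11D
s_8 = InvRound(s_7, k_0) = 0x7E81

0x7E81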